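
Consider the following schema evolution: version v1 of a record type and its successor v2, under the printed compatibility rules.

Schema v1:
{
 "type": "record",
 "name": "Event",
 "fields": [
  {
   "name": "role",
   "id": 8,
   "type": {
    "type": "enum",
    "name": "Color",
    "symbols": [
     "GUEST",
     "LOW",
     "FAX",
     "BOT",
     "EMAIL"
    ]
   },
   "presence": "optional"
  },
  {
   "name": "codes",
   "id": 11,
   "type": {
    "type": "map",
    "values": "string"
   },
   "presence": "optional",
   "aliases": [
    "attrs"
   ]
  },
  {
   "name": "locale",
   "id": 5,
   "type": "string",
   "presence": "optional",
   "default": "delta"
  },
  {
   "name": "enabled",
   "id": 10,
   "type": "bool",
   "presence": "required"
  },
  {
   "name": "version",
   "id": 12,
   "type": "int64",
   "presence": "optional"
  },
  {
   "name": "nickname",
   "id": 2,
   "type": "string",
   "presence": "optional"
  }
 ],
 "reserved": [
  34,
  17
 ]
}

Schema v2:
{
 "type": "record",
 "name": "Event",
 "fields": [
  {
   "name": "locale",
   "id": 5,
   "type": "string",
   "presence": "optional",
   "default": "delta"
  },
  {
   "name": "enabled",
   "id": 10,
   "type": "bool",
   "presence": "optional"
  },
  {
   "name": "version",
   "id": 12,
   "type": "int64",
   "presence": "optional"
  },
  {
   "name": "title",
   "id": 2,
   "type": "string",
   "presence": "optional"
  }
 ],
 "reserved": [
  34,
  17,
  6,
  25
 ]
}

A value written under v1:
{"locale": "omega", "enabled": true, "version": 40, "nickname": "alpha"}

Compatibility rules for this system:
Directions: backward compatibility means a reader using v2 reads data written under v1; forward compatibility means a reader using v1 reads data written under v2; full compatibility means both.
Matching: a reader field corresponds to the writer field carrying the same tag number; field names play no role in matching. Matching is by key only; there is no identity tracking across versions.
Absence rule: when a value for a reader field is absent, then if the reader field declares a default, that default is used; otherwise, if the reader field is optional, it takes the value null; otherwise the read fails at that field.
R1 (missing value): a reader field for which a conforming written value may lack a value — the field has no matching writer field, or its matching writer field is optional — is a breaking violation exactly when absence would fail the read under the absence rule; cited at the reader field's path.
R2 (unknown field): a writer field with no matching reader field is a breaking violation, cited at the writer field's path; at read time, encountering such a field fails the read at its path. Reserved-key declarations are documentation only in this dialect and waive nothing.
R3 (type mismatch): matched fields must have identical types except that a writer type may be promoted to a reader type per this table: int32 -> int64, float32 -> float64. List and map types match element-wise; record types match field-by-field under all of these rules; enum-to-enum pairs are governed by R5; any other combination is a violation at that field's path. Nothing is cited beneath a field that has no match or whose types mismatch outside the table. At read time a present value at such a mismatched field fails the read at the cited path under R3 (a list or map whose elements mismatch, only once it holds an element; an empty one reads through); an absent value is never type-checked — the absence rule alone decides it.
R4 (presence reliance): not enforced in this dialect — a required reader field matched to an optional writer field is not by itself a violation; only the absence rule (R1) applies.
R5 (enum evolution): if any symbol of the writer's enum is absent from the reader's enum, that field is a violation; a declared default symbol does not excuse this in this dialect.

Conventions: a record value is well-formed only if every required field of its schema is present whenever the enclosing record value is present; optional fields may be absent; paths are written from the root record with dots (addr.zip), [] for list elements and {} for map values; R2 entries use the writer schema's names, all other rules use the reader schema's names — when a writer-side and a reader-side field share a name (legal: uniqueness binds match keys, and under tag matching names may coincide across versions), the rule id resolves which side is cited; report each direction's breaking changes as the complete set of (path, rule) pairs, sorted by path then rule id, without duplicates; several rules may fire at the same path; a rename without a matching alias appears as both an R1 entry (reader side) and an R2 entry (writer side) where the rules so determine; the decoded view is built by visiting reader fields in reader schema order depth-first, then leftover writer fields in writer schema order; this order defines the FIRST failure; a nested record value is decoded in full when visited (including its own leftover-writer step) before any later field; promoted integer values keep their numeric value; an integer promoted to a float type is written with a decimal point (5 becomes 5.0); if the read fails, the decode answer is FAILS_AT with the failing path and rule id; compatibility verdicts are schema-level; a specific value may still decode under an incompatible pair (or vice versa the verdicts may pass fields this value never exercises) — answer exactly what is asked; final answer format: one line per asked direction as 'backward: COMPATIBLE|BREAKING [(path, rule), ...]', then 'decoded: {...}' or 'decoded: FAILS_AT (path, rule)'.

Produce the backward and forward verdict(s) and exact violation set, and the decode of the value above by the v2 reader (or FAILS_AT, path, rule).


each type pair in Event: writer, then reader
backward on Event — v2 reading data written by v1:
  writer optional, string -> string: reader locale maps from writer locale
  writer required, bool -> bool: reader enabled maps from writer enabled
  writer optional, int64 -> int64: reader version maps from writer version
  writer optional, string -> string: reader title maps from writer nickname
  writer field role has no reader counterpart
  writer field codes has no reader counterpart
  breaking: (codes, R2)
  breaking: (role, R2)
  => 2 violation(s): backward is BREAKING for Event
forward on Event — v1 reading data written by v2:
  role: no writer match
  codes: no writer match
  writer optional, string -> string: reader locale maps from writer locale
  writer optional, bool -> bool: reader enabled maps from writer enabled
  writer optional, int64 -> int64: reader version maps from writer version
  writer optional, string -> string: reader nickname maps from writer title
  breaking: (enabled, R1)
  => 1 violation(s): forward is BREAKING for Event
decode (reader v2):
  locale := "omega"
  enabled := true
  version := 40
  title := "alpha" (from writer nickname)
  => decoded: {"locale": "omega", "enabled": true, "version": 40, "title": "alpha"}

backward: BREAKING [(codes, R2), (role, R2)]; forward: BREAKING [(enabled, R1)]; decoded: {"locale": "omega", "enabled": true, "version": 40, "title": "alpha"}


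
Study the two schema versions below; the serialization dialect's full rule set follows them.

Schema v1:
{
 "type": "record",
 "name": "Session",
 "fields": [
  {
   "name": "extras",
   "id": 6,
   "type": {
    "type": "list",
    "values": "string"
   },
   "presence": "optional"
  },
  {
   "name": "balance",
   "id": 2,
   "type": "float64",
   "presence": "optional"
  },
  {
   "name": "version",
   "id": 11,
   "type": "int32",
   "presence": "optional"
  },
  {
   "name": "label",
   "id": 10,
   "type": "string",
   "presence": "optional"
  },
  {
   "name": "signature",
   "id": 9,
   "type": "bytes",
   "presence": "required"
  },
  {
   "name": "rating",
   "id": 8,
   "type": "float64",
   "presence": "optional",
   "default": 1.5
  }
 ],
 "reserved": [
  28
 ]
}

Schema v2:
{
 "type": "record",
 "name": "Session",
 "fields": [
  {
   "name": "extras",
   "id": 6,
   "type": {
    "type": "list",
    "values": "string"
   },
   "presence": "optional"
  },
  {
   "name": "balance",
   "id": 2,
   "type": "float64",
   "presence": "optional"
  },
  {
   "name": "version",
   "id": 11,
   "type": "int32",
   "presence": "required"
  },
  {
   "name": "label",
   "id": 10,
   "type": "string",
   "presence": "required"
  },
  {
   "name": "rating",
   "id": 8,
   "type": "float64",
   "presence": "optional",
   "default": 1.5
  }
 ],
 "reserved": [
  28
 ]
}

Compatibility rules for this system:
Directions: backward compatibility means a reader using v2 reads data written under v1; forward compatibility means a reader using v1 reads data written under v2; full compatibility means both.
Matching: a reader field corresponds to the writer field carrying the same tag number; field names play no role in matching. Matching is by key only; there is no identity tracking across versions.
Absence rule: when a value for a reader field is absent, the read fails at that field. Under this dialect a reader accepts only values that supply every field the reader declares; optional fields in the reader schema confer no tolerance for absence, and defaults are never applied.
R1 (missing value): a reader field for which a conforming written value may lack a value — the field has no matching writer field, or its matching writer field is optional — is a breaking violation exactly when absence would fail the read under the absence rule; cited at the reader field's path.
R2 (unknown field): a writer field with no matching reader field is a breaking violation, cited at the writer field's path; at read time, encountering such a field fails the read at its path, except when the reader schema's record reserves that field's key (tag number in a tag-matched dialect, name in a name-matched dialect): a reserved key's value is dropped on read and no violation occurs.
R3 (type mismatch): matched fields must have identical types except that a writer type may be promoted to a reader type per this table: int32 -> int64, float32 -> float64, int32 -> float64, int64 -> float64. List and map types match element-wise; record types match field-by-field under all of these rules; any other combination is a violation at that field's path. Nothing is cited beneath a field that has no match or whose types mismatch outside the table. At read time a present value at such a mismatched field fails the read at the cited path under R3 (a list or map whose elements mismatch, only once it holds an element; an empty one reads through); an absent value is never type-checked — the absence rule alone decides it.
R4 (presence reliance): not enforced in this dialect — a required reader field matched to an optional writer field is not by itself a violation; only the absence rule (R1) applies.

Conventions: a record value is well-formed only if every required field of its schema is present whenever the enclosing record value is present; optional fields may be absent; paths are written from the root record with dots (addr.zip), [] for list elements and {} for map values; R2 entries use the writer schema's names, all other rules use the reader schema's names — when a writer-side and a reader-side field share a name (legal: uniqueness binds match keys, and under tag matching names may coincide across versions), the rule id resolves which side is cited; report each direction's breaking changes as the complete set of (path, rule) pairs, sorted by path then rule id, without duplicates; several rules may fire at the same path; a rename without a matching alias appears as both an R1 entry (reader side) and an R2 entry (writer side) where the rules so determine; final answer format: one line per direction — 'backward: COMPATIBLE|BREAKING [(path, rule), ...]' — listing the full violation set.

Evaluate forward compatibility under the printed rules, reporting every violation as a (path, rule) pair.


each type pair in Session: writer, then reader
forward pass over Session, reader schema v1, writer schema v2:
  list<string> -> list<string>, writer optional: extras aligns to extras
  float64 -> float64, writer optional: balance aligns to balance
  int32 -> int32, writer required: version aligns to version
  string -> string, writer required: label aligns to label
  signature: no writer match
  float64 -> float64, writer optional: rating aligns to rating
  breaking: (balance, R1)
  breaking: (extras, R1)
  breaking: (rating, R1)
  breaking: (signature, R1)
  => forward verdict for Session: BREAKING, 4 violation(s)

forward: BREAKING [(balance, R1), (extras, R1), (rating, R1), (signature, R1)]


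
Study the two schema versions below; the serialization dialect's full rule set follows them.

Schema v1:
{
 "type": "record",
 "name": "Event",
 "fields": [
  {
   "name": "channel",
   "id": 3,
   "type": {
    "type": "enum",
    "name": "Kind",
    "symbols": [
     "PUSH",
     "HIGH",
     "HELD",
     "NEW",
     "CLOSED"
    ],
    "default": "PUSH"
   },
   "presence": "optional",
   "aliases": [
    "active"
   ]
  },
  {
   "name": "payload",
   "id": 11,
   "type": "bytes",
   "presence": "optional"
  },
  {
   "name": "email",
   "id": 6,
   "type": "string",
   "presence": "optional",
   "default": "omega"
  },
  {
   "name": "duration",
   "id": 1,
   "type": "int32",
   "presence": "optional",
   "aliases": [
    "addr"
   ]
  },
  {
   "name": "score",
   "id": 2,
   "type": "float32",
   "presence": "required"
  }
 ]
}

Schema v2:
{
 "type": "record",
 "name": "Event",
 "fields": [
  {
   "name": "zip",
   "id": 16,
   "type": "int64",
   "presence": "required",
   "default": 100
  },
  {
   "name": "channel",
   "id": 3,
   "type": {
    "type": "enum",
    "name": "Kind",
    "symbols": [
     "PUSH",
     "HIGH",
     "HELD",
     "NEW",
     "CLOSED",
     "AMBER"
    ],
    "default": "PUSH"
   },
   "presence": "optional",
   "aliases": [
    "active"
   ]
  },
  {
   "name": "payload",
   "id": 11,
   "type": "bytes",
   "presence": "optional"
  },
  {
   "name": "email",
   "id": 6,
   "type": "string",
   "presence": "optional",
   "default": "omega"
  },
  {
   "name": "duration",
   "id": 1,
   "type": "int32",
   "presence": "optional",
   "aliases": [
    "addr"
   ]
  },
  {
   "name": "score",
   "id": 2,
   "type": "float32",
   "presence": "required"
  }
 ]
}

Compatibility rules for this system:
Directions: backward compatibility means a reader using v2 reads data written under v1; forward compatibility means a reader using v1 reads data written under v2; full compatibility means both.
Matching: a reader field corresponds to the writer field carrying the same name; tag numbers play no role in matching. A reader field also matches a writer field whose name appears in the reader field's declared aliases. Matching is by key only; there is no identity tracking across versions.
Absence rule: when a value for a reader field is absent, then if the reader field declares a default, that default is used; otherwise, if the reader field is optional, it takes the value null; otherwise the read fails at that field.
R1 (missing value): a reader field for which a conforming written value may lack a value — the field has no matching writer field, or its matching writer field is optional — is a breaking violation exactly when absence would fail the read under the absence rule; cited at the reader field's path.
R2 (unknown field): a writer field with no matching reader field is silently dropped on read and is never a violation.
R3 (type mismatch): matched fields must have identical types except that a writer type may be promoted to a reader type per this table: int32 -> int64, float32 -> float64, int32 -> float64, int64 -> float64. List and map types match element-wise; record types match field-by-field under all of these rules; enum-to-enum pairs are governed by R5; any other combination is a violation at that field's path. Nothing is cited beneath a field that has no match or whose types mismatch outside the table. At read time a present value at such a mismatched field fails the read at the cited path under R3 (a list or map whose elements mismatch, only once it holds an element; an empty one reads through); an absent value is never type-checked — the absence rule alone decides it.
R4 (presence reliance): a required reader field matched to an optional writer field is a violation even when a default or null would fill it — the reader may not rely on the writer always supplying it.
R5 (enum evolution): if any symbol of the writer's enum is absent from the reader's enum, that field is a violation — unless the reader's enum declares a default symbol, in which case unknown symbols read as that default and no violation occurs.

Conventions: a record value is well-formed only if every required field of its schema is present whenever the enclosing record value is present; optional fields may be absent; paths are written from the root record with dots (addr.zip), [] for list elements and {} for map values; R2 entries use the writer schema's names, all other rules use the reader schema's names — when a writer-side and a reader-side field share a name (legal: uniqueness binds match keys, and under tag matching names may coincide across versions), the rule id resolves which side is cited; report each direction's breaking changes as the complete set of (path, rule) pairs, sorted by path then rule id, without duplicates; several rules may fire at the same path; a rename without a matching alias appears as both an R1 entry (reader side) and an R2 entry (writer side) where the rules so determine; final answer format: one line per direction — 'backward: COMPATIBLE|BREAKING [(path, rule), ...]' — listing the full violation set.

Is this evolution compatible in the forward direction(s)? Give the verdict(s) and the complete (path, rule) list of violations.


forward: COMPATIBLE []

in Event below, arrows point writer -> reader
forward for Event (reader v1, writer v2):
  channel <- channel (Kind -> Kind, writer optional)
  payload <- payload (bytes -> bytes, writer optional)
  email <- email (string -> string, writer optional)
  duration <- duration (int32 -> int32, writer optional)
  score <- score (float32 -> float32, writer required)
  zip (writer side), unknown to reader
  nothing fires on Event: forward is COMPATIBLE
checking off the Event differences that do not matter here:
  added field zip to record Event: required int64, tag 16, default 100 (in v2 it sits immediately before channel) -> inert for the asked Event verdict: nothing fires
  enum Kind (field channel in record Event): symbol AMBER added -> inert for the asked Event verdict: nothing fires


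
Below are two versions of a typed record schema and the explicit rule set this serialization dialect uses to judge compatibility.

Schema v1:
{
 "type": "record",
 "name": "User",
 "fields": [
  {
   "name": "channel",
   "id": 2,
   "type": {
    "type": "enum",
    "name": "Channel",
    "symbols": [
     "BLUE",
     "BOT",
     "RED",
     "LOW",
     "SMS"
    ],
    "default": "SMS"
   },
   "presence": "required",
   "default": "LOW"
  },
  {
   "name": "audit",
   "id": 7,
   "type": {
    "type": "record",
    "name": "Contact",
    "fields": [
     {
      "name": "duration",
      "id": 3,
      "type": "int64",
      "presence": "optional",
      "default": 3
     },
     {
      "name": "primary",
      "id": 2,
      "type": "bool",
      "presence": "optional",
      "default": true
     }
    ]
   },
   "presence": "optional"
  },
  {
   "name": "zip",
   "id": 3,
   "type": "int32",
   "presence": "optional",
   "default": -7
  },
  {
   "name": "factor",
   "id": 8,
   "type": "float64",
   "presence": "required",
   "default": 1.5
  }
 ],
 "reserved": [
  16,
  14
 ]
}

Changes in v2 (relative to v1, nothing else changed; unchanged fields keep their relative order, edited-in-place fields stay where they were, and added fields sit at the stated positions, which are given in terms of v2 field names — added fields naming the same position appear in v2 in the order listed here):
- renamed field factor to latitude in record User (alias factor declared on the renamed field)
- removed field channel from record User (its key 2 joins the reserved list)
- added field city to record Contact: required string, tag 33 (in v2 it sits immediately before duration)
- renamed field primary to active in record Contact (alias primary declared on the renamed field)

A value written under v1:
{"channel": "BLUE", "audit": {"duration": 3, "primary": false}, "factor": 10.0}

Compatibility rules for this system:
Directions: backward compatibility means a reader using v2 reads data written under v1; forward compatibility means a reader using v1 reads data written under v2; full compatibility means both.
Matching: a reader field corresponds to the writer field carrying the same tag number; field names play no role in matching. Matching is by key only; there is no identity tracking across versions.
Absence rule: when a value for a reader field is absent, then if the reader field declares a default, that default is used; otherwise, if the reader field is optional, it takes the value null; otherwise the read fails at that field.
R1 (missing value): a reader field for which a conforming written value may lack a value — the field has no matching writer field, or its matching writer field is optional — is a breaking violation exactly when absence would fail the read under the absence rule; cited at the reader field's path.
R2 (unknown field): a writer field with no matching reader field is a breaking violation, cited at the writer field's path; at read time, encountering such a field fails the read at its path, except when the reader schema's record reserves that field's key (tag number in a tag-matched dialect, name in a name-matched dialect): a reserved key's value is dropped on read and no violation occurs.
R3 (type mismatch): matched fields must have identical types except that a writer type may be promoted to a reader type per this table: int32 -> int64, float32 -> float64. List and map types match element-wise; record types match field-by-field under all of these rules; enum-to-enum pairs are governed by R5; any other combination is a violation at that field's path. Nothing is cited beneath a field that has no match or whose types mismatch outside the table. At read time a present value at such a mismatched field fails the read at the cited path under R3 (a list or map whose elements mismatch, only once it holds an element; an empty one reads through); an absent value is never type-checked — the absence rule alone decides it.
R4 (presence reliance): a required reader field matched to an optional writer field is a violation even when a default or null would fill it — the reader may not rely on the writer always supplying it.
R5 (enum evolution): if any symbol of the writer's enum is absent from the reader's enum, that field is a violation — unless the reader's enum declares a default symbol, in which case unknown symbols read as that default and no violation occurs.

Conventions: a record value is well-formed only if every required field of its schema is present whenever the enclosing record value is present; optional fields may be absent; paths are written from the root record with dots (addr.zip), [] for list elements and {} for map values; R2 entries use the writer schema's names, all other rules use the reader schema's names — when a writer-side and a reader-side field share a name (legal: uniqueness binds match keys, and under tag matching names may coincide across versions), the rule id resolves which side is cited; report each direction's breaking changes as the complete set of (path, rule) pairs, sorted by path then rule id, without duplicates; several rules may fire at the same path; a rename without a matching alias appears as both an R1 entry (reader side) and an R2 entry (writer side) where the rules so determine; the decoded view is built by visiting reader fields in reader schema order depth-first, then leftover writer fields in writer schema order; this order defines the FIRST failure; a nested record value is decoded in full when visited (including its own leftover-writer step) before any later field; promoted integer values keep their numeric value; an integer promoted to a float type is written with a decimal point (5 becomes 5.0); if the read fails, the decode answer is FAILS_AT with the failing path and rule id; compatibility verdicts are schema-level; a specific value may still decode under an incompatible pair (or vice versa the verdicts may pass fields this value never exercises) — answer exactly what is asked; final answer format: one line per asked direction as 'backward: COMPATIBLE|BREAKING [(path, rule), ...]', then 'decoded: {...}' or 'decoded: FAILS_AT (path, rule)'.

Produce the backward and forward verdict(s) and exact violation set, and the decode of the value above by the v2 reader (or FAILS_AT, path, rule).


arrows below run writer -> reader for User
backward analysis of User with v2 as reader and v1 as writer:
  audit: Contact -> Contact, writer optional; from audit
  zip: int32 -> int32, writer optional; from zip
  latitude: float64 -> float64, writer required; from factor
  leftover writer field: channel
  no writer field matches reader audit.city
  audit.duration: int64 -> int64, writer optional; from audit.duration
  audit.active: bool -> bool, writer optional; from audit.primary
  breaking: (audit.city, R1)
  => 1 violation(s): backward is BREAKING for User
forward analysis of User with v1 as reader and v2 as writer:
  no writer field matches reader channel
  audit: Contact -> Contact, writer optional; from audit
  zip: int32 -> int32, writer optional; from zip
  factor: float64 -> float64, writer required; from latitude
  audit.duration: int64 -> int64, writer optional; from audit.duration
  audit.primary: bool -> bool, writer optional; from audit.active
  leftover writer field: audit.city
  breaking: (audit.city, R2)
  => 1 violation(s): forward is BREAKING for User
decoding the User value with the v2 reader:
  read fails at audit.city under R1 (no fill)
  => FAILS_AT (audit.city, R1)

backward: BREAKING [(audit.city, R1)]; forward: BREAKING [(audit.city, R2)]; decoded: FAILS_AT (audit.city, R1)


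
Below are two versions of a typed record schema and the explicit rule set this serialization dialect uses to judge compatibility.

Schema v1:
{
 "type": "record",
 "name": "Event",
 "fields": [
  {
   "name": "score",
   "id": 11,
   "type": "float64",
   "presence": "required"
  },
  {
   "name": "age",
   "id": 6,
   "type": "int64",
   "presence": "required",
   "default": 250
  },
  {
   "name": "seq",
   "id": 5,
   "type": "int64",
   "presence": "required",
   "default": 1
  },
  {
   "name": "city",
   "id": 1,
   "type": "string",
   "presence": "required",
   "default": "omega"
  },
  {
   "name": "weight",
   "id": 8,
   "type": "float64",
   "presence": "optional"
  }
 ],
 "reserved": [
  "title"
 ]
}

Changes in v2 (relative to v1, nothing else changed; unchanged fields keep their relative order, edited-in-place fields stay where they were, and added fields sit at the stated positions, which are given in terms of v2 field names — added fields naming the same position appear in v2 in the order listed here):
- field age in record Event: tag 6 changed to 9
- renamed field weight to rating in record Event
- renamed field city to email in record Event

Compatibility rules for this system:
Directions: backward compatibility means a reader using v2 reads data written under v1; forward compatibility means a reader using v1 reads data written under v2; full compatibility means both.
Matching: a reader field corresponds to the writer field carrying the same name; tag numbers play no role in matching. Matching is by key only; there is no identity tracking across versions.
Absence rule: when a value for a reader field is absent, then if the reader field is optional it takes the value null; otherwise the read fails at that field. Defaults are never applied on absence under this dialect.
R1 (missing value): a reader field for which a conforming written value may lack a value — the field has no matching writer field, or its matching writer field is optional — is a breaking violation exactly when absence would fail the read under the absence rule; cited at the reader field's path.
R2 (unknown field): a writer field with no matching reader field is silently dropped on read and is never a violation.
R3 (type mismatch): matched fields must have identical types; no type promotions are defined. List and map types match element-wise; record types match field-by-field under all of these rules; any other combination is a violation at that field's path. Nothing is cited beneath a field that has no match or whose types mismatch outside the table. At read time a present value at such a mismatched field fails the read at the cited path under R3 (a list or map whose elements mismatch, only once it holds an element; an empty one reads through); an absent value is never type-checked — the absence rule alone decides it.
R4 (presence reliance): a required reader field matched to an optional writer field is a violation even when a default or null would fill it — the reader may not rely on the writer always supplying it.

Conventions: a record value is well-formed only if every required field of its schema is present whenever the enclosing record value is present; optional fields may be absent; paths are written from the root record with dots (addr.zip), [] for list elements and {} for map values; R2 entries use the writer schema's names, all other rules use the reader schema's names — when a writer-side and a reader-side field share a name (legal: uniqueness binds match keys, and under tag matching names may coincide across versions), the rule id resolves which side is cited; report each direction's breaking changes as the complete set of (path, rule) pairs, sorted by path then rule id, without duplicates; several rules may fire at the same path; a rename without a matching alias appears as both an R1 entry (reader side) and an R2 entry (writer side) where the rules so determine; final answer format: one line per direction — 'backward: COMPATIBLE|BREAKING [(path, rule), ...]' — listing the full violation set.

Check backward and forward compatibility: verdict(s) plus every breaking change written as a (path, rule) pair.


backward: BREAKING [(email, R1)]; forward: BREAKING [(city, R1)]

in Event below, arrows point writer -> reader
backward analysis of Event with v2 as reader and v1 as writer:
  score: float64 -> float64, writer required; from score
  age: int64 -> int64, writer required; from age
  seq: int64 -> int64, writer required; from seq
  email: no writer-side match
  rating: no writer-side match
  city (writer side), unknown to reader
  weight (writer side), unknown to reader
  breaking: (email, R1)
  => backward: BREAKING (1)
forward analysis of Event with v1 as reader and v2 as writer:
  score: float64 -> float64, writer required; from score
  age: int64 -> int64, writer required; from age
  seq: int64 -> int64, writer required; from seq
  city: no writer-side match
  weight: no writer-side match
  email (writer side), unknown to reader
  rating (writer side), unknown to reader
  breaking: (city, R1)
  => forward: BREAKING (1)


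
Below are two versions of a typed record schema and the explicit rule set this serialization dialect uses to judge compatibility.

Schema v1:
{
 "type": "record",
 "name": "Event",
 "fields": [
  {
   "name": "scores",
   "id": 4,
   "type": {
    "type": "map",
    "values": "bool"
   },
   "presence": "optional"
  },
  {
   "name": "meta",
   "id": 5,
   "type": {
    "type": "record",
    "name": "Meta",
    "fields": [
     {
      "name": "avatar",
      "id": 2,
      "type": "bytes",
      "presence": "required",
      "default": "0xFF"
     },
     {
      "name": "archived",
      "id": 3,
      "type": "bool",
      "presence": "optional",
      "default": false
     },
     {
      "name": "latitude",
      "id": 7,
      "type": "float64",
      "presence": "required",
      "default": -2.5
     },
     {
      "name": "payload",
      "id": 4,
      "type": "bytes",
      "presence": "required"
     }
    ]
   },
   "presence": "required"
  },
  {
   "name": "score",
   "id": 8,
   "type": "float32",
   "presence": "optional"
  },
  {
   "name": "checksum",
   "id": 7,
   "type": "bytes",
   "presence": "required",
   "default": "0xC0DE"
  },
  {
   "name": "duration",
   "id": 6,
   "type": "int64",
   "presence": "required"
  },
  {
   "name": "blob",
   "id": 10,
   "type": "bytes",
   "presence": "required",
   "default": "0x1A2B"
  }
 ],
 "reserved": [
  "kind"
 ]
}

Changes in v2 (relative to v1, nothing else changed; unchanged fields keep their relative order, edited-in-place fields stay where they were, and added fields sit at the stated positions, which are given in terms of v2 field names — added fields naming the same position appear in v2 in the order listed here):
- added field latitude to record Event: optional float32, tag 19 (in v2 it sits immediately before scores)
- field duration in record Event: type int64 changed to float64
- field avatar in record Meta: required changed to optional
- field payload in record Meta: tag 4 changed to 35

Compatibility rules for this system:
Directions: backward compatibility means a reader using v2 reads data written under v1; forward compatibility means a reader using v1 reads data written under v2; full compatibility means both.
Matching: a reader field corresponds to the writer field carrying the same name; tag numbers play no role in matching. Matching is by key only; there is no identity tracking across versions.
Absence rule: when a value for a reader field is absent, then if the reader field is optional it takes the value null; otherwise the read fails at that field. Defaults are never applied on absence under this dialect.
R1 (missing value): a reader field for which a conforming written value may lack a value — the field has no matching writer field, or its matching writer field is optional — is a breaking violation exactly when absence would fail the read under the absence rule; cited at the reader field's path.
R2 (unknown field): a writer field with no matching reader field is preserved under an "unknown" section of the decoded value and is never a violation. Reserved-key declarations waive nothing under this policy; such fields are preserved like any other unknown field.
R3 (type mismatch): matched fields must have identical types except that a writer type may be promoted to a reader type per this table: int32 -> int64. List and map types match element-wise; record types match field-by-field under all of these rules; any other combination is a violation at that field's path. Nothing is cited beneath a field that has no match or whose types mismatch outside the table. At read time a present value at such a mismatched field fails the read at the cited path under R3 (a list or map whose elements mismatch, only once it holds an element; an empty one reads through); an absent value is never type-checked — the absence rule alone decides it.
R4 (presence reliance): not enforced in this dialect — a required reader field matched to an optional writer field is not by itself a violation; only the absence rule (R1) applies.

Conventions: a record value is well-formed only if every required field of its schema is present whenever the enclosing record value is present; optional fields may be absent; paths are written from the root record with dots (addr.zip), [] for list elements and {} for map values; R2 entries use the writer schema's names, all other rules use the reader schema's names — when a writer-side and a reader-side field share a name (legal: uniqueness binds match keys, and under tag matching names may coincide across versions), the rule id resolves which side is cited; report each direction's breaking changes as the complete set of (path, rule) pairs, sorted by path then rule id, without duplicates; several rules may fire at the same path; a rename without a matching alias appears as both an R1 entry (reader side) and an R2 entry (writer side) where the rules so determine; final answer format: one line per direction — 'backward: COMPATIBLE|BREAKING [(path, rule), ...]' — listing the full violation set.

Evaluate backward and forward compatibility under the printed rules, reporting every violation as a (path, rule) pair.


backward: BREAKING [(duration, R3)]; forward: BREAKING [(duration, R3), (meta.avatar, R1)]

arrows below run writer -> reader for Event
backward for Event (reader v2, writer v1):
  latitude: no writer-side match
  scores: map<string, bool> -> map<string, bool>, writer optional; from scores
  meta: Meta -> Meta, writer required; from meta
  score: float32 -> float32, writer optional; from score
  checksum: bytes -> bytes, writer required; from checksum
  duration: int64 -> float64, writer required; from duration
  blob: bytes -> bytes, writer required; from blob
  meta.avatar: bytes -> bytes, writer required; from meta.avatar
  meta.archived: bool -> bool, writer optional; from meta.archived
  meta.latitude: float64 -> float64, writer required; from meta.latitude
  meta.payload: bytes -> bytes, writer required; from meta.payload
  breaking: (duration, R3)
  backward on Event therefore BREAKING (1)
forward for Event (reader v1, writer v2):
  scores: map<string, bool> -> map<string, bool>, writer optional; from scores
  meta: Meta -> Meta, writer required; from meta
  score: float32 -> float32, writer optional; from score
  checksum: bytes -> bytes, writer required; from checksum
  duration: float64 -> int64, writer required; from duration
  blob: bytes -> bytes, writer required; from blob
  writer field latitude has no reader counterpart
  meta.avatar: bytes -> bytes, writer optional; from meta.avatar
  meta.archived: bool -> bool, writer optional; from meta.archived
  meta.latitude: float64 -> float64, writer required; from meta.latitude
  meta.payload: bytes -> bytes, writer required; from meta.payload
  breaking: (duration, R3)
  breaking: (meta.avatar, R1)
  forward on Event therefore BREAKING (2)


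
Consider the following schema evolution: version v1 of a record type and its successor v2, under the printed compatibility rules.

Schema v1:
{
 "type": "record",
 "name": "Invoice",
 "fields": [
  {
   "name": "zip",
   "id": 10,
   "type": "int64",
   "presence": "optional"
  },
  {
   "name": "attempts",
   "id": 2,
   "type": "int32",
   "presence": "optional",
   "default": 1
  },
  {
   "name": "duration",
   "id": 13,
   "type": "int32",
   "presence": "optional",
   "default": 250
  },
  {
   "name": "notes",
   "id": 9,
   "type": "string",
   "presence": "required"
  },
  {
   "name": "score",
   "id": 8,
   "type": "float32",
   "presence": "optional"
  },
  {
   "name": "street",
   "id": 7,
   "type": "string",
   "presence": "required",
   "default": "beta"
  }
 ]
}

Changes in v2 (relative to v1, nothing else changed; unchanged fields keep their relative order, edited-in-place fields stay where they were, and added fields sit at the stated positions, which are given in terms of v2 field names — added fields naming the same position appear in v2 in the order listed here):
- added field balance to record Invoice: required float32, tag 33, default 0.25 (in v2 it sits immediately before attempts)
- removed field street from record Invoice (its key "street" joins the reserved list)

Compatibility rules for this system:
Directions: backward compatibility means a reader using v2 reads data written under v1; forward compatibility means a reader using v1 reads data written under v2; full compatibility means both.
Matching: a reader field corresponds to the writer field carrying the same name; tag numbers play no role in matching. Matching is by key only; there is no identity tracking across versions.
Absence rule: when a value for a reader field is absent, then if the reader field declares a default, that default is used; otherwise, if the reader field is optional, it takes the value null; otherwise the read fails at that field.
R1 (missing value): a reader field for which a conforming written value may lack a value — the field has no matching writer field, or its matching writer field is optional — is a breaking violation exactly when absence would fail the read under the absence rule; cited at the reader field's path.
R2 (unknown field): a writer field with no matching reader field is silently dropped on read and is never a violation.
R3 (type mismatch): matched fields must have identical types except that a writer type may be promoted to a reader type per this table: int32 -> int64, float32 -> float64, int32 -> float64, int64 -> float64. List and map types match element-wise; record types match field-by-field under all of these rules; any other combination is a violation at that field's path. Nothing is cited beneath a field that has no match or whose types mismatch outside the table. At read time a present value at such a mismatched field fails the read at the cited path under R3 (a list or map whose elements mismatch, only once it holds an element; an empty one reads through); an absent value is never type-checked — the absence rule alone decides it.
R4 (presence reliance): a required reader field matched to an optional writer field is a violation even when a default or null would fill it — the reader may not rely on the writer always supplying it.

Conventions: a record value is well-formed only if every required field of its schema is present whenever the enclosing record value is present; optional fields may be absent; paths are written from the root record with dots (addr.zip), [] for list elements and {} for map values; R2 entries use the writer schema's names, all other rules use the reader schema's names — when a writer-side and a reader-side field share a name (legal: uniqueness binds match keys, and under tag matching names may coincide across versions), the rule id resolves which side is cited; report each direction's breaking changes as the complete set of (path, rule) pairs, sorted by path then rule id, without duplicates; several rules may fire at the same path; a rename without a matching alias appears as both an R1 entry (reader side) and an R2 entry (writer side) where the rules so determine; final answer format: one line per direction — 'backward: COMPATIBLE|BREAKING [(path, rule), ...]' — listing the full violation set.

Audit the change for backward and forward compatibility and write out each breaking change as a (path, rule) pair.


backward: COMPATIBLE []; forward: COMPATIBLE []

the writer's type comes first in each Invoice pair
backward analysis of Invoice with v2 as reader and v1 as writer:
  int64 -> int64, writer optional: zip aligns to zip
  balance: no writer-side match
  int32 -> int32, writer optional: attempts aligns to attempts
  int32 -> int32, writer optional: duration aligns to duration
  string -> string, writer required: notes aligns to notes
  float32 -> float32, writer optional: score aligns to score
  leftover writer field: street
  => no violations; backward on Invoice: COMPATIBLE
forward analysis of Invoice with v1 as reader and v2 as writer:
  int64 -> int64, writer optional: zip aligns to zip
  int32 -> int32, writer optional: attempts aligns to attempts
  int32 -> int32, writer optional: duration aligns to duration
  string -> string, writer required: notes aligns to notes
  float32 -> float32, writer optional: score aligns to score
  street: no writer-side match
  leftover writer field: balance
  => no violations; forward on Invoice: COMPATIBLE
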